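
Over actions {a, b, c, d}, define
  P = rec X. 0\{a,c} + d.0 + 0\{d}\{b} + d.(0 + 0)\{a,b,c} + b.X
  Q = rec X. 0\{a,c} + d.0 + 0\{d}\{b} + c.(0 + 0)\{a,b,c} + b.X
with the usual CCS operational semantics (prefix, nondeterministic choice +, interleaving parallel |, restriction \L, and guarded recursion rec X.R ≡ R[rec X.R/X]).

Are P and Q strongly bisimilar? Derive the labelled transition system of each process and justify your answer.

Reachable graph of P (3 states):
  u0 = rec X. 0\{a,c} + d.0 + 0\{d}\{b} + d.(0 + 0)\{a,b,c} + b.X has moves =b=> u0, =d=> u1, =d=> u2
  u1 = (0 + 0)\{a,b,c} has moves deadlocked
  u2 = 0 has moves deadlocked
Reachable graph of Q (3 states):
  v0 = rec X. 0\{a,c} + d.0 + 0\{d}\{b} + c.(0 + 0)\{a,b,c} + b.X has moves =b=> v0, =c=> v1, =d=> v2
  v1 = (0 + 0)\{a,b,c} has moves deadlocked
  v2 = 0 has moves deadlocked
Bisimilarity quotient blocks:
  B0 = {u0}
  B1 = {u1, u2, v1, v2}
  B2 = {v0}
u0 ∈ B0, v0 ∈ B2 → different blocks

not bisimilar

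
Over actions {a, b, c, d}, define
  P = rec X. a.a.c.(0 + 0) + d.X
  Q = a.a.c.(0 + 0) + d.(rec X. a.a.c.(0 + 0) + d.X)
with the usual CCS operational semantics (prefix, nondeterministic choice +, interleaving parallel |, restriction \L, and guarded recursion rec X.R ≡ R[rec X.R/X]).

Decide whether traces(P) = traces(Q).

trace-equivalent

P's transition system — 4 states:
  u0 = rec X. a.a.c.(0 + 0) + d.X :: —a→ u1, —d→ u0
  u1 = a.c.(0 + 0) :: —a→ u2
  u2 = c.(0 + 0) :: —c→ u3
  u3 = 0 + 0 :: deadlocked
Q's transition system — 5 states:
  v0 = a.a.c.(0 + 0) + d.(rec X. a.a.c.(0 + 0) + d.X) :: —a→ v1, —d→ v2
  v1 = a.c.(0 + 0) :: —a→ v3
  v2 = rec X. a.a.c.(0 + 0) + d.X :: —a→ v1, —d→ v2
  v3 = c.(0 + 0) :: —c→ v4
  v4 = 0 + 0 :: deadlocked
Coarsest stable partition (strong bisimilarity classes):
  B0 = {u0, v0, v2}
  B1 = {u1, v1}
  B2 = {u2, v3}
  B3 = {u3, v4}
u0 ∈ B0, v0 ∈ B0 → same block
Bisimilar ⇒ trace-equivalent.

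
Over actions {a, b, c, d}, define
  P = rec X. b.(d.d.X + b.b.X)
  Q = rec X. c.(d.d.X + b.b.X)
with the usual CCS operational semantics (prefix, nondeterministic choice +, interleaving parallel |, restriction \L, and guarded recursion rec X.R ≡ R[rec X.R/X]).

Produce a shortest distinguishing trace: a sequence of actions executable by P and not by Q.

P's transition system — 4 states:
  u0 = rec X. b.(d.d.X + b.b.X) has moves ··b··> u1
  u1 = d.d.(rec X. b.(d.d.X + b.b.X)) + b.b.(rec X. b.(d.d.X + b.b.X)) has moves ··b··> u2, ··d··> u3
  u2 = b.(rec X. b.(d.d.X + b.b.X)) has moves ··b··> u0
  u3 = d.(rec X. b.(d.d.X + b.b.X)) has moves ··d··> u0
Q's transition system — 4 states:
  v0 = rec X. c.(d.d.X + b.b.X) has moves ··c··> v1
  v1 = d.d.(rec X. c.(d.d.X + b.b.X)) + b.b.(rec X. c.(d.d.X + b.b.X)) has moves ··b··> v2, ··d··> v3
  v2 = b.(rec X. c.(d.d.X + b.b.X)) has moves ··b··> v0
  v3 = d.(rec X. c.(d.d.X + b.b.X)) has moves ··d··> v0
Run σ = ⟨b⟩ on P: start {u0}
  after b @ step 1: {u1}
  — P admits the full trace.
Run σ = ⟨b⟩ on Q: start {v0}
  after b @ step 1: ∅ (Q stuck)

b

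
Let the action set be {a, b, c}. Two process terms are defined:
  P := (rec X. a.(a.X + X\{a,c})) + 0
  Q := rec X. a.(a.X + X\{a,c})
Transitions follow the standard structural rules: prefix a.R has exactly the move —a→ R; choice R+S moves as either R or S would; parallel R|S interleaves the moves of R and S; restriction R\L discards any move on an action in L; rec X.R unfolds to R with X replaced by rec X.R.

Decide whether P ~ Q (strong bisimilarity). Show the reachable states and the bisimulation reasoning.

P ~ Q

Reachable graph of P (3 states):
  p0 = (rec X. a.(a.X + X\{a,c})) + 0 ⊢ —a→ p1
  p1 = a.(rec X. a.(a.X + X\{a,c})) + (rec X. a.(a.X + X\{a,c}))\{a,c} ⊢ —a→ p2
  p2 = rec X. a.(a.X + X\{a,c}) ⊢ —a→ p1
Reachable graph of Q (2 states):
  q0 = rec X. a.(a.X + X\{a,c}) ⊢ —a→ q1
  q1 = a.(rec X. a.(a.X + X\{a,c})) + (rec X. a.(a.X + X\{a,c}))\{a,c} ⊢ —a→ q0
Bisimilarity quotient blocks:
  B0 = {p0, p1, p2, q0, q1}
p0 ∈ B0, q0 ∈ B0 → same block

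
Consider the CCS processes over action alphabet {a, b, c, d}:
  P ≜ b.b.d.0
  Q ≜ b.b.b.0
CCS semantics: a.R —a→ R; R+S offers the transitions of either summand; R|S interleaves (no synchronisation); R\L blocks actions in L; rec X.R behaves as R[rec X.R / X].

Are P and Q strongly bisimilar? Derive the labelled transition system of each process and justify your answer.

not bisimilar

P's transition system — 4 states:
  s0 = b.b.d.0 → =b=> s1
  s1 = b.d.0 → =b=> s2
  s2 = d.0 → =d=> s3
  s3 = 0 → (no moves)
Q's transition system — 4 states:
  t0 = b.b.b.0 → =b=> t1
  t1 = b.b.0 → =b=> t2
  t2 = b.0 → =b=> t3
  t3 = 0 → (no moves)
Partition-refinement fixed point:
  B0 = {s0}
  B1 = {s1}
  B2 = {s2}
  B3 = {s3, t3}
  B4 = {t0}
  B5 = {t1}
  B6 = {t2}
s0 ∈ B0, t0 ∈ B4 → different blocks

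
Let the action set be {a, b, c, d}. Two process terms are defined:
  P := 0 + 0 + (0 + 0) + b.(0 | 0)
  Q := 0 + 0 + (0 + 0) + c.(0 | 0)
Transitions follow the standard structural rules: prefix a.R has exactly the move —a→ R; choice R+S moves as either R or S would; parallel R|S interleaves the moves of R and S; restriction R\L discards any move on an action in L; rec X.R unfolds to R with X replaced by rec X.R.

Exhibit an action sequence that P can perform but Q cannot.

Reachable graph of P (2 states):
  s0 = 0 + 0 + (0 + 0) + b.(0 | 0) has moves =b=> s1
  s1 = 0 | 0 has moves (no moves)
Reachable graph of Q (2 states):
  t0 = 0 + 0 + (0 + 0) + c.(0 | 0) has moves =c=> t1
  t1 = 0 | 0 has moves (no moves)
Run σ = ⟨b⟩ on P: start {s0}
  step 1 (b): {s1}
  P completes σ.
Run σ = ⟨b⟩ on Q: start {t0}
  step 1 (b): ∅  — Q cannot continue

b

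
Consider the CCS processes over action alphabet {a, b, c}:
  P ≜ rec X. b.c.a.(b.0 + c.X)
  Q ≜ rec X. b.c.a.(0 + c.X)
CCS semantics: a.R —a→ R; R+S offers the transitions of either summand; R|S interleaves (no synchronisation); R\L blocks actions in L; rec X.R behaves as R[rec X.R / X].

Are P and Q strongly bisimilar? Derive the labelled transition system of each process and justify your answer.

Reachable graph of P (5 states):
  m0 = rec X. b.c.a.(b.0 + c.X) has moves -b-> m1
  m1 = c.a.(b.0 + c.(rec X. b.c.a.(b.0 + c.X))) has moves -c-> m2
  m2 = a.(b.0 + c.(rec X. b.c.a.(b.0 + c.X))) has moves -a-> m3
  m3 = b.0 + c.(rec X. b.c.a.(b.0 + c.X)) has moves -b-> m4, -c-> m0
  m4 = 0 has moves (no moves)
Reachable graph of Q (4 states):
  n0 = rec X. b.c.a.(0 + c.X) has moves -b-> n1
  n1 = c.a.(0 + c.(rec X. b.c.a.(0 + c.X))) has moves -c-> n2
  n2 = a.(0 + c.(rec X. b.c.a.(0 + c.X))) has moves -a-> n3
  n3 = 0 + c.(rec X. b.c.a.(0 + c.X)) has moves -c-> n0
Coarsest stable partition (strong bisimilarity classes):
  B0 = {m0}
  B1 = {m1}
  B2 = {m2}
  B3 = {m3}
  B4 = {m4}
  B5 = {n0}
  B6 = {n1}
  B7 = {n2}
  B8 = {n3}
m0 ∈ B0, n0 ∈ B5 → different blocks

P ≁ Q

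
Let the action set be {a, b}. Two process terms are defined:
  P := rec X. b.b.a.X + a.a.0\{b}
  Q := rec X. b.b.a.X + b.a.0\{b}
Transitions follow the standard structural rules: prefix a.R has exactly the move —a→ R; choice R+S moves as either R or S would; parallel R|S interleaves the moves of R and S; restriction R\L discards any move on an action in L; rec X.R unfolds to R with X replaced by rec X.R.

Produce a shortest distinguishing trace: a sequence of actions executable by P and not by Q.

LTS(P): 5 reachable states
  p0 = rec X. b.b.a.X + a.a.0\{b} ⊢ =a=> p1, =b=> p2
  p1 = a.0\{b} ⊢ =a=> p3
  p2 = b.a.(rec X. b.b.a.X + a.a.0\{b}) ⊢ =b=> p4
  p3 = 0\{b} ⊢ ·
  p4 = a.(rec X. b.b.a.X + a.a.0\{b}) ⊢ =a=> p0
LTS(Q): 5 reachable states
  q0 = rec X. b.b.a.X + b.a.0\{b} ⊢ =b=> q1, =b=> q2
  q1 = a.0\{b} ⊢ =a=> q3
  q2 = b.a.(rec X. b.b.a.X + b.a.0\{b}) ⊢ =b=> q4
  q3 = 0\{b} ⊢ ·
  q4 = a.(rec X. b.b.a.X + b.a.0\{b}) ⊢ =a=> q0
Executing a from P (initial set {p0}):
  step 1 (a): {p1}
  P completes σ.
Executing a from Q (initial set {q0}):
  step 1 (a): ∅  — Q cannot continue

a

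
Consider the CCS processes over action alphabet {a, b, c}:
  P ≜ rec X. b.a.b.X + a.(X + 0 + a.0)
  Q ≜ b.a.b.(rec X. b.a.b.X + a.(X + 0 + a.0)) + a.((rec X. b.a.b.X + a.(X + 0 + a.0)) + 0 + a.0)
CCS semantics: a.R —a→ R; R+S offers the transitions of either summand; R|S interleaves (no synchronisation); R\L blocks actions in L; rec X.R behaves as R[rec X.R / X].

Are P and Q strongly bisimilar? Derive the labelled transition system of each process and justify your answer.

P ~ Q

Reachable graph of P (5 states):
  s0 = rec X. b.a.b.X + a.(X + 0 + a.0) | =a=> s1, =b=> s2
  s1 = (rec X. b.a.b.X + a.(X + 0 + a.0)) + 0 + a.0 | =a=> s1, =a=> s3, =b=> s2
  s2 = a.b.(rec X. b.a.b.X + a.(X + 0 + a.0)) | =a=> s4
  s3 = 0 | stopped
  s4 = b.(rec X. b.a.b.X + a.(X + 0 + a.0)) | =b=> s0
Reachable graph of Q (6 states):
  t0 = b.a.b.(rec X. b.a.b.X + a.(X + 0 + a.0)) + a.((rec X. b.a.b.X + a.(X + 0 + a.0)) + 0 + a.0) | =a=> t1, =b=> t2
  t1 = (rec X. b.a.b.X + a.(X + 0 + a.0)) + 0 + a.0 | =a=> t1, =a=> t3, =b=> t2
  t2 = a.b.(rec X. b.a.b.X + a.(X + 0 + a.0)) | =a=> t4
  t3 = 0 | stopped
  t4 = b.(rec X. b.a.b.X + a.(X + 0 + a.0)) | =b=> t5
  t5 = rec X. b.a.b.X + a.(X + 0 + a.0) | =a=> t1, =b=> t2
Bisimilarity quotient blocks:
  B0 = {s0, t0, t5}
  B1 = {s2, t2}
  B2 = {s4, t4}
  B3 = {s1, t1}
  B4 = {s3, t3}
s0 ∈ B0, t0 ∈ B0 → same block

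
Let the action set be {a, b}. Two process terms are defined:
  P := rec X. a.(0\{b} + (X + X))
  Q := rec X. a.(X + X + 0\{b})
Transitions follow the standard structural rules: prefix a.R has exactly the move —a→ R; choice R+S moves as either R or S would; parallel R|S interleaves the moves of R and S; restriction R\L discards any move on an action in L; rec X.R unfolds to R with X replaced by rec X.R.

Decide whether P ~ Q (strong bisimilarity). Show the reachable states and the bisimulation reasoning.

bisimilar

Reachable graph of P (2 states):
  m0 = rec X. a.(0\{b} + (X + X)) :: --a--▸ m1
  m1 = 0\{b} + ((rec X. a.(0\{b} + (X + X))) + (rec X. a.(0\{b} + (X + X)))) :: --a--▸ m1
Reachable graph of Q (2 states):
  n0 = rec X. a.(X + X + 0\{b}) :: --a--▸ n1
  n1 = (rec X. a.(X + X + 0\{b})) + (rec X. a.(X + X + 0\{b})) + 0\{b} :: --a--▸ n1
Coarsest stable partition (strong bisimilarity classes):
  B0 = {m0, m1, n0, n1}
m0 ∈ B0, n0 ∈ B0 → same block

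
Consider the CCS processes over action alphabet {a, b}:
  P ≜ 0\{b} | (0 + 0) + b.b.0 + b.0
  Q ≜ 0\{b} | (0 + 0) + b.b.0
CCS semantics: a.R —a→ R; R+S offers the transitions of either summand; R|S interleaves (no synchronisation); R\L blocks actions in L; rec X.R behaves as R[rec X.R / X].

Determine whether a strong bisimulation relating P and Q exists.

P ≁ Q

Reachable graph of P (3 states):
  m0 = 0\{b} | (0 + 0) + b.b.0 + b.0 | --b--▸ m1, --b--▸ m2
  m1 = 0 | ∅
  m2 = b.0 | --b--▸ m1
Reachable graph of Q (3 states):
  n0 = 0\{b} | (0 + 0) + b.b.0 | --b--▸ n1
  n1 = b.0 | --b--▸ n2
  n2 = 0 | ∅
Bisimilarity quotient blocks:
  B0 = {m0}
  B1 = {m2, n1}
  B2 = {m1, n2}
  B3 = {n0}
m0 ∈ B0, n0 ∈ B3 → different blocks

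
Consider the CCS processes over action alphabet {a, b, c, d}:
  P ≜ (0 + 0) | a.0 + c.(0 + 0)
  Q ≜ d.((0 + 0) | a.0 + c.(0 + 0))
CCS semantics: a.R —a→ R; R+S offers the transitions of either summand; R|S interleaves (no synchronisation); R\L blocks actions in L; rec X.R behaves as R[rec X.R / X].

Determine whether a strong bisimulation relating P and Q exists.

P's transition system — 3 states:
  u0 = (0 + 0) | a.0 + c.(0 + 0) → =a=> u1, =c=> u2
  u1 = (0 + 0) | 0 → (no moves)
  u2 = 0 + 0 → (no moves)
Q's transition system — 4 states:
  v0 = d.((0 + 0) | a.0 + c.(0 + 0)) → =d=> v1
  v1 = (0 + 0) | a.0 + c.(0 + 0) → =a=> v2, =c=> v3
  v2 = (0 + 0) | 0 → (no moves)
  v3 = 0 + 0 → (no moves)
Bisimilarity quotient blocks:
  B0 = {u0, v1}
  B1 = {u1, u2, v2, v3}
  B2 = {v0}
u0 ∈ B0, v0 ∈ B2 → different blocks

P ≁ Q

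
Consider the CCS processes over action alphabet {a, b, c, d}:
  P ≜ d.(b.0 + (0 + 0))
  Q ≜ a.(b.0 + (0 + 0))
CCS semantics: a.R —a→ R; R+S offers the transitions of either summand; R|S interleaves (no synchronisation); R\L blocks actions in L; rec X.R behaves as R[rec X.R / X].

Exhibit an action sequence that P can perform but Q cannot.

Reachable graph of P (3 states):
  m0 = d.(b.0 + (0 + 0)) :: --d--▸ m1
  m1 = b.0 + (0 + 0) :: --b--▸ m2
  m2 = 0 :: ∅
Reachable graph of Q (3 states):
  n0 = a.(b.0 + (0 + 0)) :: --a--▸ n1
  n1 = b.0 + (0 + 0) :: --b--▸ n2
  n2 = 0 :: ∅
Trace ⟨d⟩ through P, begin at {m0}:
  step 1 (d): {m1}
  ✓ P
Trace ⟨d⟩ through Q, begin at {n0}:
  step 1 (d): no successor for Q

d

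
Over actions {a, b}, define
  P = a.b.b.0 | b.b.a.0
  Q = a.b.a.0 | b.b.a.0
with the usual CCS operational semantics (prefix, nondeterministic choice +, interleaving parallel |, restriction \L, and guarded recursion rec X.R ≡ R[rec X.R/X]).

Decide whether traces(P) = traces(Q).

NO — witness ⟨abbbb⟩

LTS(P): 16 reachable states
  u0 = a.b.b.0 | b.b.a.0 → —a→ u1, —b→ u2
  u1 = b.b.0 | b.b.a.0 → —b→ u3, —b→ u4
  u2 = a.b.b.0 | b.a.0 → —a→ u4, —b→ u5
  u3 = b.0 | b.b.a.0 → —b→ u6, —b→ u7
  u4 = b.b.0 | b.a.0 → —b→ u7, —b→ u8
  u5 = a.b.b.0 | a.0 → —a→ u8, —a→ u9
  u6 = 0 | b.b.a.0 → —b→ u10
  u7 = b.0 | b.a.0 → —b→ u10, —b→ u11
  u8 = b.b.0 | a.0 → —a→ u12, —b→ u11
  u9 = a.b.b.0 | 0 → —a→ u12
  u10 = 0 | b.a.0 → —b→ u13
  u11 = b.0 | a.0 → —a→ u14, —b→ u13
  u12 = b.b.0 | 0 → —b→ u14
  u13 = 0 | a.0 → —a→ u15
  u14 = b.0 | 0 → —b→ u15
  u15 = 0 | 0 → (no moves)
LTS(Q): 16 reachable states
  v0 = a.b.a.0 | b.b.a.0 → —a→ v1, —b→ v2
  v1 = b.a.0 | b.b.a.0 → —b→ v3, —b→ v4
  v2 = a.b.a.0 | b.a.0 → —a→ v4, —b→ v5
  v3 = a.0 | b.b.a.0 → —a→ v6, —b→ v7
  v4 = b.a.0 | b.a.0 → —b→ v7, —b→ v8
  v5 = a.b.a.0 | a.0 → —a→ v8, —a→ v9
  v6 = 0 | b.b.a.0 → —b→ v10
  v7 = a.0 | b.a.0 → —a→ v10, —b→ v11
  v8 = b.a.0 | a.0 → —a→ v12, —b→ v11
  v9 = a.b.a.0 | 0 → —a→ v12
  v10 = 0 | b.a.0 → —b→ v13
  v11 = a.0 | a.0 → —a→ v13, —a→ v14
  v12 = b.a.0 | 0 → —b→ v14
  v13 = 0 | a.0 → —a→ v15
  v14 = a.0 | 0 → —a→ v15
  v15 = 0 | 0 → (no moves)
Run σ = ⟨abbbb⟩ on P: start {u0}
  after a @ step 1: {u1}
  after b @ step 2: {u3, u4}
  after b @ step 3: {u6, u7, u8}
  after b @ step 4: {u10, u11}
  after b @ step 5: {u13}
  — P admits the full trace.
Run σ = ⟨abbbb⟩ on Q: start {v0}
  after a @ step 1: {v1}
  after b @ step 2: {v3, v4}
  after b @ step 3: {v7, v8}
  after b @ step 4: {v11}
  after b @ step 5: ∅  — Q cannot continue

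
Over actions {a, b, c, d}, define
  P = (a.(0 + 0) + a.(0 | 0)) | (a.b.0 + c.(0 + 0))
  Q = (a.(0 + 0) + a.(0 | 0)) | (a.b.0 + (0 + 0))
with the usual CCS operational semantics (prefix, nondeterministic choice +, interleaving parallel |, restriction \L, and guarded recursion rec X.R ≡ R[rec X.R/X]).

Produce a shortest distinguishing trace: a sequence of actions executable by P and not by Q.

Reachable graph of P (12 states):
  s0 = (a.(0 + 0) + a.(0 | 0)) | (a.b.0 + c.(0 + 0)) → --a--▸ s1, --a--▸ s2, --a--▸ s3, --c--▸ s4
  s1 = (0 + 0) | (a.b.0 + c.(0 + 0)) → --a--▸ s5, --c--▸ s6
  s2 = (a.(0 + 0) + a.(0 | 0)) | b.0 → --a--▸ s5, --a--▸ s7, --b--▸ s8
  s3 = 0 | 0 | (a.b.0 + c.(0 + 0)) → --a--▸ s7, --c--▸ s9
  s4 = (a.(0 + 0) + a.(0 | 0)) | (0 + 0) → --a--▸ s6, --a--▸ s9
  s5 = (0 + 0) | b.0 → --b--▸ s10
  s6 = (0 + 0) | (0 + 0) → (no moves)
  s7 = 0 | 0 | b.0 → --b--▸ s11
  s8 = (a.(0 + 0) + a.(0 | 0)) | 0 → --a--▸ s10, --a--▸ s11
  s9 = 0 | 0 | (0 + 0) → (no moves)
  s10 = (0 + 0) | 0 → (no moves)
  s11 = 0 | 0 | 0 → (no moves)
Reachable graph of Q (9 states):
  t0 = (a.(0 + 0) + a.(0 | 0)) | (a.b.0 + (0 + 0)) → --a--▸ t1, --a--▸ t2, --a--▸ t3
  t1 = (0 + 0) | (a.b.0 + (0 + 0)) → --a--▸ t4
  t2 = (a.(0 + 0) + a.(0 | 0)) | b.0 → --a--▸ t4, --a--▸ t5, --b--▸ t6
  t3 = 0 | 0 | (a.b.0 + (0 + 0)) → --a--▸ t5
  t4 = (0 + 0) | b.0 → --b--▸ t7
  t5 = 0 | 0 | b.0 → --b--▸ t8
  t6 = (a.(0 + 0) + a.(0 | 0)) | 0 → --a--▸ t7, --a--▸ t8
  t7 = (0 + 0) | 0 → (no moves)
  t8 = 0 | 0 | 0 → (no moves)
Trace ⟨c⟩ through P, begin at {s0}:
  after c @ step 1: {s4}
  ✓ P
Trace ⟨c⟩ through Q, begin at {t0}:
  after c @ step 1: no successor for Q

c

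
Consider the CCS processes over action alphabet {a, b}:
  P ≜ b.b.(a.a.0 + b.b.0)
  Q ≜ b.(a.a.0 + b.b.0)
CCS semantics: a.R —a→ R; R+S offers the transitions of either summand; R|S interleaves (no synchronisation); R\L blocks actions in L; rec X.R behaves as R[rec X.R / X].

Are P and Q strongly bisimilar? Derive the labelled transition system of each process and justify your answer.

NO

LTS(P): 6 reachable states
  s0 = b.b.(a.a.0 + b.b.0) | —b→ s1
  s1 = b.(a.a.0 + b.b.0) | —b→ s2
  s2 = a.a.0 + b.b.0 | —a→ s3, —b→ s4
  s3 = a.0 | —a→ s5
  s4 = b.0 | —b→ s5
  s5 = 0 | ∅
LTS(Q): 5 reachable states
  t0 = b.(a.a.0 + b.b.0) | —b→ t1
  t1 = a.a.0 + b.b.0 | —a→ t2, —b→ t3
  t2 = a.0 | —a→ t4
  t3 = b.0 | —b→ t4
  t4 = 0 | ∅
Bisimilarity quotient blocks:
  B0 = {s0}
  B1 = {s1, t0}
  B2 = {s2, t1}
  B3 = {s4, t3}
  B4 = {s5, t4}
  B5 = {s3, t2}
s0 ∈ B0, t0 ∈ B1 → different blocks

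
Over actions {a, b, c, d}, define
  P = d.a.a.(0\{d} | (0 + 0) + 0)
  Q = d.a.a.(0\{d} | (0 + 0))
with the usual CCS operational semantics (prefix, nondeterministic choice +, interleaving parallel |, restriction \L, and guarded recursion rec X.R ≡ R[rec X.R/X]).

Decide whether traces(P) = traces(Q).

YES

LTS(P): 4 reachable states
  m0 = d.a.a.(0\{d} | (0 + 0) + 0) ⊢ -d-> m1
  m1 = a.a.(0\{d} | (0 + 0) + 0) ⊢ -a-> m2
  m2 = a.(0\{d} | (0 + 0) + 0) ⊢ -a-> m3
  m3 = 0\{d} | (0 + 0) + 0 ⊢ (no moves)
LTS(Q): 4 reachable states
  n0 = d.a.a.(0\{d} | (0 + 0)) ⊢ -d-> n1
  n1 = a.a.(0\{d} | (0 + 0)) ⊢ -a-> n2
  n2 = a.(0\{d} | (0 + 0)) ⊢ -a-> n3
  n3 = 0\{d} | (0 + 0) ⊢ (no moves)
Bisimilarity quotient blocks:
  B0 = {m0, n0}
  B1 = {m1, n1}
  B2 = {m2, n2}
  B3 = {m3, n3}
m0 ∈ B0, n0 ∈ B0 → same block
Bisimilar ⇒ trace-equivalent.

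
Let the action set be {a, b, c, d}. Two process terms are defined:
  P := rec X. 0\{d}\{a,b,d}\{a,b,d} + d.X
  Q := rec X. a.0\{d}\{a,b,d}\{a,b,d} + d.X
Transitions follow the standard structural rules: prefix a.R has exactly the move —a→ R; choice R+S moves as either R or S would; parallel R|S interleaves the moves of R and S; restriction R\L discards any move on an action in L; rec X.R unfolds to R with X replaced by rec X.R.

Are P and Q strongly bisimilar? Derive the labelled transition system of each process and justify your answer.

NO

P's transition system — 1 states:
  s0 = rec X. 0\{d}\{a,b,d}\{a,b,d} + d.X ⊢ ··d··> s0
Q's transition system — 2 states:
  t0 = rec X. a.0\{d}\{a,b,d}\{a,b,d} + d.X ⊢ ··a··> t1, ··d··> t0
  t1 = 0\{d}\{a,b,d}\{a,b,d} ⊢ stopped
Coarsest stable partition (strong bisimilarity classes):
  B0 = {s0}
  B1 = {t0}
  B2 = {t1}
s0 ∈ B0, t0 ∈ B1 → different blocks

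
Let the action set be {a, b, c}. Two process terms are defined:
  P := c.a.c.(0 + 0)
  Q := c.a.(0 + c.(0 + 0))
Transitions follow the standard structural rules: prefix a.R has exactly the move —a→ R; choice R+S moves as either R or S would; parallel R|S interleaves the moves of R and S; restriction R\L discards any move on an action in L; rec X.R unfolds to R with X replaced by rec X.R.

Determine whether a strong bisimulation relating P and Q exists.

P ~ Q

LTS(P): 4 reachable states
  p0 = c.a.c.(0 + 0) | --c--▸ p1
  p1 = a.c.(0 + 0) | --a--▸ p2
  p2 = c.(0 + 0) | --c--▸ p3
  p3 = 0 + 0 | ·
LTS(Q): 4 reachable states
  q0 = c.a.(0 + c.(0 + 0)) | --c--▸ q1
  q1 = a.(0 + c.(0 + 0)) | --a--▸ q2
  q2 = 0 + c.(0 + 0) | --c--▸ q3
  q3 = 0 + 0 | ·
Bisimilarity quotient blocks:
  B0 = {p0, q0}
  B1 = {p1, q1}
  B2 = {p2, q2}
  B3 = {p3, q3}
p0 ∈ B0, q0 ∈ B0 → same block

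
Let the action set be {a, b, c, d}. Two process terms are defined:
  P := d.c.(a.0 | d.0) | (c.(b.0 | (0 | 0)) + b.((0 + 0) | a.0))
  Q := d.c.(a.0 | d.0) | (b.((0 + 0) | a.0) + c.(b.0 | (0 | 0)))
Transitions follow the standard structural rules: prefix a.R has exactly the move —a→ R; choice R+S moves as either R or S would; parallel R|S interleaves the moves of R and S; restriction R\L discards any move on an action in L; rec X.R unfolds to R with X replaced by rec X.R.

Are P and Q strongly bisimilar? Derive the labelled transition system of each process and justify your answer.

bisimilar

P's transition system — 30 states:
  u0 = d.c.(a.0 | d.0) | (c.(b.0 | (0 | 0)) + b.((0 + 0) | a.0)) :: —b→ u1, —c→ u2, —d→ u3
  u1 = d.c.(a.0 | d.0) | ((0 + 0) | a.0) :: —a→ u4, —d→ u5
  u2 = d.c.(a.0 | d.0) | (b.0 | (0 | 0)) :: —b→ u6, —d→ u7
  u3 = c.(a.0 | d.0) | (c.(b.0 | (0 | 0)) + b.((0 + 0) | a.0)) :: —b→ u5, —c→ u7, —c→ u8
  u4 = d.c.(a.0 | d.0) | ((0 + 0) | 0) :: —d→ u9
  u5 = c.(a.0 | d.0) | ((0 + 0) | a.0) :: —a→ u9, —c→ u10
  u6 = d.c.(a.0 | d.0) | (0 | (0 | 0)) :: —d→ u11
  u7 = c.(a.0 | d.0) | (b.0 | (0 | 0)) :: —b→ u11, —c→ u12
  u8 = a.0 | d.0 | (c.(b.0 | (0 | 0)) + b.((0 + 0) | a.0)) :: —a→ u13, —b→ u10, —c→ u12, —d→ u14
  u9 = c.(a.0 | d.0) | ((0 + 0) | 0) :: —c→ u15
  u10 = a.0 | d.0 | ((0 + 0) | a.0) :: —a→ u15, —a→ u16, —d→ u17
  u11 = c.(a.0 | d.0) | (0 | (0 | 0)) :: —c→ u18
  u12 = a.0 | d.0 | (b.0 | (0 | 0)) :: —a→ u19, —b→ u18, —d→ u20
  u13 = 0 | d.0 | (c.(b.0 | (0 | 0)) + b.((0 + 0) | a.0)) :: —b→ u16, —c→ u19, —d→ u21
  u14 = a.0 | 0 | (c.(b.0 | (0 | 0)) + b.((0 + 0) | a.0)) :: —a→ u21, —b→ u17, —c→ u20
  u15 = a.0 | d.0 | ((0 + 0) | 0) :: —a→ u22, —d→ u23
  u16 = 0 | d.0 | ((0 + 0) | a.0) :: —a→ u22, —d→ u24
  u17 = a.0 | 0 | ((0 + 0) | a.0) :: —a→ u23, —a→ u24
  u18 = a.0 | d.0 | (0 | (0 | 0)) :: —a→ u25, —d→ u26
  u19 = 0 | d.0 | (b.0 | (0 | 0)) :: —b→ u25, —d→ u27
  u20 = a.0 | 0 | (b.0 | (0 | 0)) :: —a→ u27, —b→ u26
  u21 = 0 | 0 | (c.(b.0 | (0 | 0)) + b.((0 + 0) | a.0)) :: —b→ u24, —c→ u27
  u22 = 0 | d.0 | ((0 + 0) | 0) :: —d→ u28
  u23 = a.0 | 0 | ((0 + 0) | 0) :: —a→ u28
  u24 = 0 | 0 | ((0 + 0) | a.0) :: —a→ u28
  u25 = 0 | d.0 | (0 | (0 | 0)) :: —d→ u29
  u26 = a.0 | 0 | (0 | (0 | 0)) :: —a→ u29
  u27 = 0 | 0 | (b.0 | (0 | 0)) :: —b→ u29
  u28 = 0 | 0 | ((0 + 0) | 0) :: ∅
  u29 = 0 | 0 | (0 | (0 | 0)) :: ∅
Q's transition system — 30 states:
  v0 = d.c.(a.0 | d.0) | (b.((0 + 0) | a.0) + c.(b.0 | (0 | 0))) :: —b→ v1, —c→ v2, —d→ v3
  v1 = d.c.(a.0 | d.0) | ((0 + 0) | a.0) :: —a→ v4, —d→ v5
  v2 = d.c.(a.0 | d.0) | (b.0 | (0 | 0)) :: —b→ v6, —d→ v7
  v3 = c.(a.0 | d.0) | (b.((0 + 0) | a.0) + c.(b.0 | (0 | 0))) :: —b→ v5, —c→ v7, —c→ v8
  v4 = d.c.(a.0 | d.0) | ((0 + 0) | 0) :: —d→ v9
  v5 = c.(a.0 | d.0) | ((0 + 0) | a.0) :: —a→ v9, —c→ v10
  v6 = d.c.(a.0 | d.0) | (0 | (0 | 0)) :: —d→ v11
  v7 = c.(a.0 | d.0) | (b.0 | (0 | 0)) :: —b→ v11, —c→ v12
  v8 = a.0 | d.0 | (b.((0 + 0) | a.0) + c.(b.0 | (0 | 0))) :: —a→ v13, —b→ v10, —c→ v12, —d→ v14
  v9 = c.(a.0 | d.0) | ((0 + 0) | 0) :: —c→ v15
  v10 = a.0 | d.0 | ((0 + 0) | a.0) :: —a→ v15, —a→ v16, —d→ v17
  v11 = c.(a.0 | d.0) | (0 | (0 | 0)) :: —c→ v18
  v12 = a.0 | d.0 | (b.0 | (0 | 0)) :: —a→ v19, —b→ v18, —d→ v20
  v13 = 0 | d.0 | (b.((0 + 0) | a.0) + c.(b.0 | (0 | 0))) :: —b→ v16, —c→ v19, —d→ v21
  v14 = a.0 | 0 | (b.((0 + 0) | a.0) + c.(b.0 | (0 | 0))) :: —a→ v21, —b→ v17, —c→ v20
  v15 = a.0 | d.0 | ((0 + 0) | 0) :: —a→ v22, —d→ v23
  v16 = 0 | d.0 | ((0 + 0) | a.0) :: —a→ v22, —d→ v24
  v17 = a.0 | 0 | ((0 + 0) | a.0) :: —a→ v23, —a→ v24
  v18 = a.0 | d.0 | (0 | (0 | 0)) :: —a→ v25, —d→ v26
  v19 = 0 | d.0 | (b.0 | (0 | 0)) :: —b→ v25, —d→ v27
  v20 = a.0 | 0 | (b.0 | (0 | 0)) :: —a→ v27, —b→ v26
  v21 = 0 | 0 | (b.((0 + 0) | a.0) + c.(b.0 | (0 | 0))) :: —b→ v24, —c→ v27
  v22 = 0 | d.0 | ((0 + 0) | 0) :: —d→ v28
  v23 = a.0 | 0 | ((0 + 0) | 0) :: —a→ v28
  v24 = 0 | 0 | ((0 + 0) | a.0) :: —a→ v28
  v25 = 0 | d.0 | (0 | (0 | 0)) :: —d→ v29
  v26 = a.0 | 0 | (0 | (0 | 0)) :: —a→ v29
  v27 = 0 | 0 | (b.0 | (0 | 0)) :: —b→ v29
  v28 = 0 | 0 | ((0 + 0) | 0) :: ∅
  v29 = 0 | 0 | (0 | (0 | 0)) :: ∅
Partition-refinement fixed point:
  B0 = {u0, v0}
  B1 = {u1, v1}
  B2 = {u4, u6, v4, v6}
  B3 = {u11, u9, v11, v9}
  B4 = {u15, u16, u18, v15, v16, v18}
  B5 = {u23, u24, u26, v23, v24, v26}
  B6 = {u28, u29, v28, v29}
  B7 = {u22, u25, v22, v25}
  B8 = {u5, v5}
  B9 = {u10, v10}
  B10 = {u17, v17}
  B11 = {u2, v2}
  B12 = {u7, v7}
  B13 = {u12, v12}
  B14 = {u19, v19}
  B15 = {u27, v27}
  B16 = {u20, v20}
  B17 = {u3, v3}
  B18 = {u8, v8}
  B19 = {u13, v13}
  B20 = {u21, v21}
  B21 = {u14, v14}
u0 ∈ B0, v0 ∈ B0 → same block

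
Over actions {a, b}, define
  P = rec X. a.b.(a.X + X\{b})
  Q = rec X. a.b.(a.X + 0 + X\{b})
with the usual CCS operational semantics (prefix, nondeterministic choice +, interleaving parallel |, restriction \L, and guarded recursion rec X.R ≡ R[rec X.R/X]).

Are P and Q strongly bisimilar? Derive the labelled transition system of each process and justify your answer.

P's transition system — 4 states:
  m0 = rec X. a.b.(a.X + X\{b}) ⊢ =a=> m1
  m1 = b.(a.(rec X. a.b.(a.X + X\{b})) + (rec X. a.b.(a.X + X\{b}))\{b}) ⊢ =b=> m2
  m2 = a.(rec X. a.b.(a.X + X\{b})) + (rec X. a.b.(a.X + X\{b}))\{b} ⊢ =a=> m0, =a=> m3
  m3 = (b.(a.(rec X. a.b.(a.X + X\{b})) + (rec X. a.b.(a.X + X\{b}))\{b}))\{b} ⊢ (no moves)
Q's transition system — 4 states:
  n0 = rec X. a.b.(a.X + 0 + X\{b}) ⊢ =a=> n1
  n1 = b.(a.(rec X. a.b.(a.X + 0 + X\{b})) + 0 + (rec X. a.b.(a.X + 0 + X\{b}))\{b}) ⊢ =b=> n2
  n2 = a.(rec X. a.b.(a.X + 0 + X\{b})) + 0 + (rec X. a.b.(a.X + 0 + X\{b}))\{b} ⊢ =a=> n0, =a=> n3
  n3 = (b.(a.(rec X. a.b.(a.X + 0 + X\{b})) + 0 + (rec X. a.b.(a.X + 0 + X\{b}))\{b}))\{b} ⊢ (no moves)
Partition-refinement fixed point:
  B0 = {m0, n0}
  B1 = {m1, n1}
  B2 = {m2, n2}
  B3 = {m3, n3}
m0 ∈ B0, n0 ∈ B0 → same block

bisimilar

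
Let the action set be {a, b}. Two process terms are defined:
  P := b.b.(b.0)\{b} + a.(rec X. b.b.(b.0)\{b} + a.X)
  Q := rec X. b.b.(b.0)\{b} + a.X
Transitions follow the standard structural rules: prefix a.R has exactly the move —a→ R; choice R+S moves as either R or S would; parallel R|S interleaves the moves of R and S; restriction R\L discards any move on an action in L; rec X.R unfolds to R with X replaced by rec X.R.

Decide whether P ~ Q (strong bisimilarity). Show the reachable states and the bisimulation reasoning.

LTS(P): 4 reachable states
  m0 = b.b.(b.0)\{b} + a.(rec X. b.b.(b.0)\{b} + a.X) ⊢ ··a··> m1, ··b··> m2
  m1 = rec X. b.b.(b.0)\{b} + a.X ⊢ ··a··> m1, ··b··> m2
  m2 = b.(b.0)\{b} ⊢ ··b··> m3
  m3 = (b.0)\{b} ⊢ stopped
LTS(Q): 3 reachable states
  n0 = rec X. b.b.(b.0)\{b} + a.X ⊢ ··a··> n0, ··b··> n1
  n1 = b.(b.0)\{b} ⊢ ··b··> n2
  n2 = (b.0)\{b} ⊢ stopped
Partition-refinement fixed point:
  B0 = {m0, m1, n0}
  B1 = {m2, n1}
  B2 = {m3, n2}
m0 ∈ B0, n0 ∈ B0 → same block

bisimilar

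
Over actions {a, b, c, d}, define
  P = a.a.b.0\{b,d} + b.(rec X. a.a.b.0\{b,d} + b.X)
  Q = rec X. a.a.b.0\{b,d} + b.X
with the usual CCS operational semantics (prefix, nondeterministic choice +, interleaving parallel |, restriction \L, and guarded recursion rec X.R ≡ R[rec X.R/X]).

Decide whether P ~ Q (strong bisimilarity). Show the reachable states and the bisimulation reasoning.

P ~ Q

P's transition system — 5 states:
  p0 = a.a.b.0\{b,d} + b.(rec X. a.a.b.0\{b,d} + b.X) :: --a--▸ p1, --b--▸ p2
  p1 = a.b.0\{b,d} :: --a--▸ p3
  p2 = rec X. a.a.b.0\{b,d} + b.X :: --a--▸ p1, --b--▸ p2
  p3 = b.0\{b,d} :: --b--▸ p4
  p4 = 0\{b,d} :: ∅
Q's transition system — 4 states:
  q0 = rec X. a.a.b.0\{b,d} + b.X :: --a--▸ q1, --b--▸ q0
  q1 = a.b.0\{b,d} :: --a--▸ q2
  q2 = b.0\{b,d} :: --b--▸ q3
  q3 = 0\{b,d} :: ∅
Partition-refinement fixed point:
  B0 = {p0, p2, q0}
  B1 = {p1, q1}
  B2 = {p3, q2}
  B3 = {p4, q3}
p0 ∈ B0, q0 ∈ B0 → same block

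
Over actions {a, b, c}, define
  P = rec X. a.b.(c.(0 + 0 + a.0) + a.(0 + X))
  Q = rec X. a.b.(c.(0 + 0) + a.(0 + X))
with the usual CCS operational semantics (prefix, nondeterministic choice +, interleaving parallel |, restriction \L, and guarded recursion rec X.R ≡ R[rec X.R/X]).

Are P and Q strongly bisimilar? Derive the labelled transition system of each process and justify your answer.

NO

LTS(P): 6 reachable states
  s0 = rec X. a.b.(c.(0 + 0 + a.0) + a.(0 + X)) :: ··a··> s1
  s1 = b.(c.(0 + 0 + a.0) + a.(0 + (rec X. a.b.(c.(0 + 0 + a.0) + a.(0 + X))))) :: ··b··> s2
  s2 = c.(0 + 0 + a.0) + a.(0 + (rec X. a.b.(c.(0 + 0 + a.0) + a.(0 + X)))) :: ··a··> s3, ··c··> s4
  s3 = 0 + (rec X. a.b.(c.(0 + 0 + a.0) + a.(0 + X))) :: ··a··> s1
  s4 = 0 + 0 + a.0 :: ··a··> s5
  s5 = 0 :: (no moves)
LTS(Q): 5 reachable states
  t0 = rec X. a.b.(c.(0 + 0) + a.(0 + X)) :: ··a··> t1
  t1 = b.(c.(0 + 0) + a.(0 + (rec X. a.b.(c.(0 + 0) + a.(0 + X))))) :: ··b··> t2
  t2 = c.(0 + 0) + a.(0 + (rec X. a.b.(c.(0 + 0) + a.(0 + X)))) :: ··a··> t3, ··c··> t4
  t3 = 0 + (rec X. a.b.(c.(0 + 0) + a.(0 + X))) :: ··a··> t1
  t4 = 0 + 0 :: (no moves)
Partition-refinement fixed point:
  B0 = {s0, s3}
  B1 = {s1}
  B2 = {s2}
  B3 = {s4}
  B4 = {s5, t4}
  B5 = {t0, t3}
  B6 = {t1}
  B7 = {t2}
s0 ∈ B0, t0 ∈ B5 → different blocks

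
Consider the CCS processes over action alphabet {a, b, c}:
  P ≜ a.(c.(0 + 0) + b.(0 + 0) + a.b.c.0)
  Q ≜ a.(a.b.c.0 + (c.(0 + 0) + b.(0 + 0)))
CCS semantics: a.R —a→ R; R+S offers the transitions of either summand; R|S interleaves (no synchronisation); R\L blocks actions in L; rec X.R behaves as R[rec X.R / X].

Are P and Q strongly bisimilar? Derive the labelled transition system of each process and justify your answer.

Reachable graph of P (6 states):
  s0 = a.(c.(0 + 0) + b.(0 + 0) + a.b.c.0) has moves -a-> s1
  s1 = c.(0 + 0) + b.(0 + 0) + a.b.c.0 has moves -a-> s2, -b-> s3, -c-> s3
  s2 = b.c.0 has moves -b-> s4
  s3 = 0 + 0 has moves deadlocked
  s4 = c.0 has moves -c-> s5
  s5 = 0 has moves deadlocked
Reachable graph of Q (6 states):
  t0 = a.(a.b.c.0 + (c.(0 + 0) + b.(0 + 0))) has moves -a-> t1
  t1 = a.b.c.0 + (c.(0 + 0) + b.(0 + 0)) has moves -a-> t2, -b-> t3, -c-> t3
  t2 = b.c.0 has moves -b-> t4
  t3 = 0 + 0 has moves deadlocked
  t4 = c.0 has moves -c-> t5
  t5 = 0 has moves deadlocked
Coarsest stable partition (strong bisimilarity classes):
  B0 = {s0, t0}
  B1 = {s1, t1}
  B2 = {s2, t2}
  B3 = {s4, t4}
  B4 = {s3, s5, t3, t5}
s0 ∈ B0, t0 ∈ B0 → same block

P ~ Q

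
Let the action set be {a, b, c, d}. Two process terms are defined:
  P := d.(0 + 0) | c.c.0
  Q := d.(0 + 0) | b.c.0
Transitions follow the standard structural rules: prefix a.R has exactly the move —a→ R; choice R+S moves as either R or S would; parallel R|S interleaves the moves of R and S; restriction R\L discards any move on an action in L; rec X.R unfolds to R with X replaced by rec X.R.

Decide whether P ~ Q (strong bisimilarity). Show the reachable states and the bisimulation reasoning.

NO

Reachable graph of P (6 states):
  u0 = d.(0 + 0) | c.c.0 has moves =c=> u1, =d=> u2
  u1 = d.(0 + 0) | c.0 has moves =c=> u3, =d=> u4
  u2 = (0 + 0) | c.c.0 has moves =c=> u4
  u3 = d.(0 + 0) | 0 has moves =d=> u5
  u4 = (0 + 0) | c.0 has moves =c=> u5
  u5 = (0 + 0) | 0 has moves ∅
Reachable graph of Q (6 states):
  v0 = d.(0 + 0) | b.c.0 has moves =b=> v1, =d=> v2
  v1 = d.(0 + 0) | c.0 has moves =c=> v3, =d=> v4
  v2 = (0 + 0) | b.c.0 has moves =b=> v4
  v3 = d.(0 + 0) | 0 has moves =d=> v5
  v4 = (0 + 0) | c.0 has moves =c=> v5
  v5 = (0 + 0) | 0 has moves ∅
Partition-refinement fixed point:
  B0 = {u0}
  B1 = {u1, v1}
  B2 = {u4, v4}
  B3 = {u5, v5}
  B4 = {u3, v3}
  B5 = {u2}
  B6 = {v0}
  B7 = {v2}
u0 ∈ B0, v0 ∈ B6 → different blocks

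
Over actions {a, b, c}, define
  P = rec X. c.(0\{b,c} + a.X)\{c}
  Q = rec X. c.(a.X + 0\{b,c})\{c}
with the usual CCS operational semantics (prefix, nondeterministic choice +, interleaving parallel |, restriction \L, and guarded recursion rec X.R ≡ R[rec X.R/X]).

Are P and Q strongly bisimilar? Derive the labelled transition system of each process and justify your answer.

YES

Reachable graph of P (3 states):
  s0 = rec X. c.(0\{b,c} + a.X)\{c} | =c=> s1
  s1 = (0\{b,c} + a.(rec X. c.(0\{b,c} + a.X)\{c}))\{c} | =a=> s2
  s2 = (rec X. c.(0\{b,c} + a.X)\{c})\{c} | deadlocked
Reachable graph of Q (3 states):
  t0 = rec X. c.(a.X + 0\{b,c})\{c} | =c=> t1
  t1 = (a.(rec X. c.(a.X + 0\{b,c})\{c}) + 0\{b,c})\{c} | =a=> t2
  t2 = (rec X. c.(a.X + 0\{b,c})\{c})\{c} | deadlocked
Partition-refinement fixed point:
  B0 = {s0, t0}
  B1 = {s1, t1}
  B2 = {s2, t2}
s0 ∈ B0, t0 ∈ B0 → same block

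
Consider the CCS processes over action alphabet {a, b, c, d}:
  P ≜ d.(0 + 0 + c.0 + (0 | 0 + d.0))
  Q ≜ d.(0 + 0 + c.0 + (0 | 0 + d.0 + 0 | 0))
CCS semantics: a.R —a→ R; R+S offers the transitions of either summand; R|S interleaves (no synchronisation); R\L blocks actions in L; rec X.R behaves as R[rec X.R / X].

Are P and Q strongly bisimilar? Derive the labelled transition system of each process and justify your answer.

P ~ Q

P's transition system — 3 states:
  u0 = d.(0 + 0 + c.0 + (0 | 0 + d.0)) → -d-> u1
  u1 = 0 + 0 + c.0 + (0 | 0 + d.0) → -c-> u2, -d-> u2
  u2 = 0 → ·
Q's transition system — 3 states:
  v0 = d.(0 + 0 + c.0 + (0 | 0 + d.0 + 0 | 0)) → -d-> v1
  v1 = 0 + 0 + c.0 + (0 | 0 + d.0 + 0 | 0) → -c-> v2, -d-> v2
  v2 = 0 → ·
Coarsest stable partition (strong bisimilarity classes):
  B0 = {u0, v0}
  B1 = {u1, v1}
  B2 = {u2, v2}
u0 ∈ B0, v0 ∈ B0 → same block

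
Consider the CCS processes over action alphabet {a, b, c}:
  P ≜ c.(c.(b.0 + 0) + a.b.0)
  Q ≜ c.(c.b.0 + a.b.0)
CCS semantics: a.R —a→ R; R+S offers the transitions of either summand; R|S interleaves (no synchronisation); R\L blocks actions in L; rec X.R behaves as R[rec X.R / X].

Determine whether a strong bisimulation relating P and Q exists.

P's transition system — 5 states:
  s0 = c.(c.(b.0 + 0) + a.b.0) ⊢ --c--▸ s1
  s1 = c.(b.0 + 0) + a.b.0 ⊢ --a--▸ s2, --c--▸ s3
  s2 = b.0 ⊢ --b--▸ s4
  s3 = b.0 + 0 ⊢ --b--▸ s4
  s4 = 0 ⊢ (no moves)
Q's transition system — 4 states:
  t0 = c.(c.b.0 + a.b.0) ⊢ --c--▸ t1
  t1 = c.b.0 + a.b.0 ⊢ --a--▸ t2, --c--▸ t2
  t2 = b.0 ⊢ --b--▸ t3
  t3 = 0 ⊢ (no moves)
Coarsest stable partition (strong bisimilarity classes):
  B0 = {s0, t0}
  B1 = {s1, t1}
  B2 = {s2, s3, t2}
  B3 = {s4, t3}
s0 ∈ B0, t0 ∈ B0 → same block

bisimilar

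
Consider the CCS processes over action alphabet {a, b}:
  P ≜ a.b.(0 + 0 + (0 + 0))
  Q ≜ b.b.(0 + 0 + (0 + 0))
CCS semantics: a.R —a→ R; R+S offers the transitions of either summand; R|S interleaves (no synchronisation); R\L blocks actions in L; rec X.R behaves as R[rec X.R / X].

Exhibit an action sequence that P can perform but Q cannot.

a

Reachable graph of P (3 states):
  s0 = a.b.(0 + 0 + (0 + 0)) has moves --a--▸ s1
  s1 = b.(0 + 0 + (0 + 0)) has moves --b--▸ s2
  s2 = 0 + 0 + (0 + 0) has moves ·
Reachable graph of Q (3 states):
  t0 = b.b.(0 + 0 + (0 + 0)) has moves --b--▸ t1
  t1 = b.(0 + 0 + (0 + 0)) has moves --b--▸ t2
  t2 = 0 + 0 + (0 + 0) has moves ·
Trace ⟨a⟩ through P, begin at {s0}:
  [1] a ⇒ {s1}
  P completes σ.
Trace ⟨a⟩ through Q, begin at {t0}:
  [1] a ⇒ ∅  — Q cannot continue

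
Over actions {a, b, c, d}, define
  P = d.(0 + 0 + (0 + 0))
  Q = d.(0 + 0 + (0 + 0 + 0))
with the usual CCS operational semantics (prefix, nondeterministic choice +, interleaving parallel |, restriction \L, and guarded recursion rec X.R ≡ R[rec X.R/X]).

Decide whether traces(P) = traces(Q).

YES

P's transition system — 2 states:
  m0 = d.(0 + 0 + (0 + 0)) has moves --d--▸ m1
  m1 = 0 + 0 + (0 + 0) has moves (no moves)
Q's transition system — 2 states:
  n0 = d.(0 + 0 + (0 + 0 + 0)) has moves --d--▸ n1
  n1 = 0 + 0 + (0 + 0 + 0) has moves (no moves)
Partition-refinement fixed point:
  B0 = {m0, n0}
  B1 = {m1, n1}
m0 ∈ B0, n0 ∈ B0 → same block
Bisimilar ⇒ trace-equivalent.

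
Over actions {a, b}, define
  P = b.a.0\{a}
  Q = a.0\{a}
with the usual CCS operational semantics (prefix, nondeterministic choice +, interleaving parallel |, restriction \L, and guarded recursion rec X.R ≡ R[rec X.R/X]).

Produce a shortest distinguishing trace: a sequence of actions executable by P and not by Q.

P's transition system — 3 states:
  p0 = b.a.0\{a} :: =b=> p1
  p1 = a.0\{a} :: =a=> p2
  p2 = 0\{a} :: (no moves)
Q's transition system — 2 states:
  q0 = a.0\{a} :: =a=> q1
  q1 = 0\{a} :: (no moves)
Executing b from P (initial set {p0}):
  [1] b ⇒ {p1}
  ✓ P
Executing b from Q (initial set {q0}):
  [1] b ⇒ ∅  — Q cannot continue

b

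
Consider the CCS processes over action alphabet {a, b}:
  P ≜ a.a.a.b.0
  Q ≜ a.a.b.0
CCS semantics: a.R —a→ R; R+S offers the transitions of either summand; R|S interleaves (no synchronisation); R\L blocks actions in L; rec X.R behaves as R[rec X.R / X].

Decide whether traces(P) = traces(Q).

trace-distinct — witness ⟨aaa⟩

P's transition system — 5 states:
  m0 = a.a.a.b.0 :: --a--▸ m1
  m1 = a.a.b.0 :: --a--▸ m2
  m2 = a.b.0 :: --a--▸ m3
  m3 = b.0 :: --b--▸ m4
  m4 = 0 :: (no moves)
Q's transition system — 4 states:
  n0 = a.a.b.0 :: --a--▸ n1
  n1 = a.b.0 :: --a--▸ n2
  n2 = b.0 :: --b--▸ n3
  n3 = 0 :: (no moves)
Run σ = ⟨aaa⟩ on P: start {m0}
  [1] a ⇒ {m1}
  [2] a ⇒ {m2}
  [3] a ⇒ {m3}
  ✓ P
Run σ = ⟨aaa⟩ on Q: start {n0}
  [1] a ⇒ {n1}
  [2] a ⇒ {n2}
  [3] a ⇒ ∅ (Q stuck)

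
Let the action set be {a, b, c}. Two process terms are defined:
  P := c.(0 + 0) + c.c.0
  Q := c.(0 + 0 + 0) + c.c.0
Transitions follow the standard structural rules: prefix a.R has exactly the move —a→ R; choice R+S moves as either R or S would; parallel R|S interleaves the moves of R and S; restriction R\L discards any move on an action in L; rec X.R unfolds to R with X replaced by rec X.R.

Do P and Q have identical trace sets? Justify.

trace-equivalent

LTS(P): 4 reachable states
  s0 = c.(0 + 0) + c.c.0 :: -c-> s1, -c-> s2
  s1 = 0 + 0 :: deadlocked
  s2 = c.0 :: -c-> s3
  s3 = 0 :: deadlocked
LTS(Q): 4 reachable states
  t0 = c.(0 + 0 + 0) + c.c.0 :: -c-> t1, -c-> t2
  t1 = 0 + 0 + 0 :: deadlocked
  t2 = c.0 :: -c-> t3
  t3 = 0 :: deadlocked
Bisimilarity quotient blocks:
  B0 = {s0, t0}
  B1 = {s2, t2}
  B2 = {s1, s3, t1, t3}
s0 ∈ B0, t0 ∈ B0 → same block
Bisimilar ⇒ trace-equivalent.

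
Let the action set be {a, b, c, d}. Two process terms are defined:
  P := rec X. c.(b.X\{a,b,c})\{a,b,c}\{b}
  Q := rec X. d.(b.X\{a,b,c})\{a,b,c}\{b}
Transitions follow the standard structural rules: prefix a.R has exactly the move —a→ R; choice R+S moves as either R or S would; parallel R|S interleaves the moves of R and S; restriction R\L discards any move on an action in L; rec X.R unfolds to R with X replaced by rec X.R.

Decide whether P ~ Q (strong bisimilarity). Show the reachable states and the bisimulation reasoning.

LTS(P): 2 reachable states
  s0 = rec X. c.(b.X\{a,b,c})\{a,b,c}\{b} has moves -c-> s1
  s1 = (b.(rec X. c.(b.X\{a,b,c})\{a,b,c}\{b})\{a,b,c})\{a,b,c}\{b} has moves ∅
LTS(Q): 2 reachable states
  t0 = rec X. d.(b.X\{a,b,c})\{a,b,c}\{b} has moves -d-> t1
  t1 = (b.(rec X. d.(b.X\{a,b,c})\{a,b,c}\{b})\{a,b,c})\{a,b,c}\{b} has moves ∅
Bisimilarity quotient blocks:
  B0 = {s0}
  B1 = {s1, t1}
  B2 = {t0}
s0 ∈ B0, t0 ∈ B2 → different blocks

not bisimilar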